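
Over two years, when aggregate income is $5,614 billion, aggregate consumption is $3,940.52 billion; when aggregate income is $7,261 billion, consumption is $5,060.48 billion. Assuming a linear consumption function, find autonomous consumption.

MPC = ΔC/ΔY = (5060.48 − 3940.52)/(7261 − 5614) = 1119.96/1647 = 0.68
a = C − MPC·Y = 3940.52 − 0.68(5614) = 3940.52 − 3817.52 = 123

a = 123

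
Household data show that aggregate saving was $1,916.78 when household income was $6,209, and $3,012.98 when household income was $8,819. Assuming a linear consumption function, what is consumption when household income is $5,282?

MPS = ΔS/ΔY = (3012.98 − 1916.78)/(8819 − 6209) = 1096.2/2610 = 0.42
MPC = 1 − MPS = 0.58
Autonomous saving = 1916.78 − 0.42(6209) = -691, so a = 691
C = 691 + 0.58(5282) = 691 + 3063.56 = 3754.56

C = 3754.56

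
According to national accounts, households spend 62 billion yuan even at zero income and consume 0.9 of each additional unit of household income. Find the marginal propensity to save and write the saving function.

MPS = 0.1; S = -62 + 0.1Y

MPS = 1 − MPC = 1 − 0.9 = 0.1
S = Y − C = -62 + 0.1Y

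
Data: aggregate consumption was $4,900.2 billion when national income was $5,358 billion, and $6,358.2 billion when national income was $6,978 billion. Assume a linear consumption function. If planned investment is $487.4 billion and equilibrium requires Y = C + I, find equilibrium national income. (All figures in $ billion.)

MPC = (6358.2 − 4900.2)/(6978 − 5358) = 1458/1620 = 0.9
a = 4900.2 − 0.9(5358) = 78
Equilibrium: Y = 78 + 0.9Y + 487.4
0.1Y = 565.4, so Y = 565.4/0.1 = 5654

Y = 5654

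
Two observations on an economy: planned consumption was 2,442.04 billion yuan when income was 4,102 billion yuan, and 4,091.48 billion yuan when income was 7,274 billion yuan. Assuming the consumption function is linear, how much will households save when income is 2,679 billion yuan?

S = 976.92

MPC = (4091.48 − 2442.04)/(7274 − 4102) = 1649.44/3172 = 0.52
a = 2442.04 − 0.52(4102) = 2442.04 − 2133.04 = 309
C = 309 + 0.52(2679) = 1702.08
S = 2679 − 1702.08 = 976.92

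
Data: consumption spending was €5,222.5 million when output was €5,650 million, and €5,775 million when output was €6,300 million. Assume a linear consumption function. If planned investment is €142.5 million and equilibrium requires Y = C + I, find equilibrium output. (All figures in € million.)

MPC = (5775 − 5222.5)/(6300 − 5650) = 552.5/650 = 0.85
a = 5222.5 − 0.85(5650) = 420
Equilibrium: Y = 420 + 0.85Y + 142.5
0.15Y = 562.5, so Y = 562.5/0.15 = 3750

Y = 3750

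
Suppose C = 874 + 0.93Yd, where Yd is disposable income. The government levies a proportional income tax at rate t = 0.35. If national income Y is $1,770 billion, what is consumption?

Yd = (1 − 0.35)(1770) = 0.65(1770) = 1150.5
C = 874 + 0.93(1150.5) = 874 + 1069.965 = 1943.965

C = 1943.965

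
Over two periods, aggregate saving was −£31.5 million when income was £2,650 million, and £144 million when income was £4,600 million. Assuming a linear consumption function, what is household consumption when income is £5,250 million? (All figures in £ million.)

MPS = ΔS/ΔY = (144 − (-31.5))/(4600 − 2650) = 175.5/1950 = 0.09
MPC = 1 − MPS = 0.91
Autonomous saving = -31.5 − 0.09(2650) = -270, so a = 270
C = 270 + 0.91(5250) = 270 + 4777.5 = 5047.5

C = 5047.5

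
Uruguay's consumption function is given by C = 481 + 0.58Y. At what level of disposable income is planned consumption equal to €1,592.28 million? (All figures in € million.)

Y = 1916

481 + 0.58Y = 1592.28
0.58Y = 1111.28, so Y = 1111.28/0.58 = 1916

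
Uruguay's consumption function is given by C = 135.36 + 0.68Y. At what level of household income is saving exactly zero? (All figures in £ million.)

At break-even, C = Y: 135.36 + 0.68Y = Y
0.32Y = 135.36, so Y = 135.36/0.32 = 423

Y = 423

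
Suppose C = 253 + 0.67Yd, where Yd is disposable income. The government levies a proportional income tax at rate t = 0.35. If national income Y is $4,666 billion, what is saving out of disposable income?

S = 747.857

Yd = (1 − 0.35)(4666) = 0.65(4666) = 3032.9
C = 253 + 0.67(3032.9) = 253 + 2032.043 = 2285.043
S = Yd − C = 3032.9 − 2285.043 = 747.857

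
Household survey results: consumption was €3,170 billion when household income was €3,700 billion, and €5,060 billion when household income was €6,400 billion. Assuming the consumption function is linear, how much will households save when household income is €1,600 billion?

MPC = (5060 − 3170)/(6400 − 3700) = 1890/2700 = 0.7
a = 3170 − 0.7(3700) = 3170 − 2590 = 580
C = 580 + 0.7(1600) = 1700
S = 1600 − 1700 = -100

S = -100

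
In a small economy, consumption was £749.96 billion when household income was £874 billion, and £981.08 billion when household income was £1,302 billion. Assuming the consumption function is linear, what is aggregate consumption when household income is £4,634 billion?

MPC = (981.08 − 749.96)/(1302 − 874) = 231.12/428 = 0.54
a = 749.96 − 0.54(874) = 749.96 − 471.96 = 278
C = 278 + 0.54(4634) = 278 + 2502.36 = 2780.36

C = 2780.36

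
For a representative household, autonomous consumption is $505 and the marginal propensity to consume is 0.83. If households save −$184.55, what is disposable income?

S = Y − C = -505 + 0.17Y
-505 + 0.17Y = -184.55, so 0.17Y = 320.45 and Y = 1885

Y = 1885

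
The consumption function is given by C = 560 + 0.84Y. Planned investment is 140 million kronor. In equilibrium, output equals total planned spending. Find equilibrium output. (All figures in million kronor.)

Y = 4375

Y = C + I = 560 + 0.84Y + 140
Y − 0.84Y = 700
0.16Y = 700, so Y = 700/0.16 = 4375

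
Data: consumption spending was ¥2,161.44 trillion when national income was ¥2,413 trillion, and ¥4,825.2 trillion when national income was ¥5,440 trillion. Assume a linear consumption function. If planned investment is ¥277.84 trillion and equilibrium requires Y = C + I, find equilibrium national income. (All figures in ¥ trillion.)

MPC = (4825.2 − 2161.44)/(5440 − 2413) = 2663.76/3027 = 0.88
a = 2161.44 − 0.88(2413) = 38
Equilibrium: Y = 38 + 0.88Y + 277.84
0.12Y = 315.84, so Y = 315.84/0.12 = 2632

Y = 2632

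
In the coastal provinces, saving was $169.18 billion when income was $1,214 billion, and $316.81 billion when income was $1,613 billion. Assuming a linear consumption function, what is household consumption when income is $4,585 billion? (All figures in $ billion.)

C = 3168.55

MPS = ΔS/ΔY = (316.81 − 169.18)/(1613 − 1214) = 147.63/399 = 0.37
MPC = 1 − MPS = 0.63
Autonomous saving = 169.18 − 0.37(1214) = -280, so a = 280
C = 280 + 0.63(4585) = 280 + 2888.55 = 3168.55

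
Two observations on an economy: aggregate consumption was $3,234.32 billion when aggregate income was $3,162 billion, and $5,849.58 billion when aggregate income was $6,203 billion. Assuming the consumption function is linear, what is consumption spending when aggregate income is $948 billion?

C = 1330.28

MPC = (5849.58 − 3234.32)/(6203 − 3162) = 2615.26/3041 = 0.86
a = 3234.32 − 0.86(3162) = 3234.32 − 2719.32 = 515
C = 515 + 0.86(948) = 515 + 815.28 = 1330.28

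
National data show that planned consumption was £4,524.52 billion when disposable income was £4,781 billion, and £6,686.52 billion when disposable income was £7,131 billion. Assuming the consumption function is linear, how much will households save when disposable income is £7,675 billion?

MPC = (6686.52 − 4524.52)/(7131 − 4781) = 2162/2350 = 0.92
a = 4524.52 − 0.92(4781) = 4524.52 − 4398.52 = 126
C = 126 + 0.92(7675) = 7187
S = 7675 − 7187 = 488

S = 488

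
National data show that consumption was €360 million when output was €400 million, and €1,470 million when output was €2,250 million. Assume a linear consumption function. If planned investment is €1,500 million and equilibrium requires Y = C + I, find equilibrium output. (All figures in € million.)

Y = 4050

MPC = (1470 − 360)/(2250 − 400) = 1110/1850 = 0.6
a = 360 − 0.6(400) = 120
Equilibrium: Y = 120 + 0.6Y + 1500
0.4Y = 1620, so Y = 1620/0.4 = 4050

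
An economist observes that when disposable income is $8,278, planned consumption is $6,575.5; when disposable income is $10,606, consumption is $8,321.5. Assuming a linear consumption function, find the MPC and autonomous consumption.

MPC = ΔC/ΔY = (8321.5 − 6575.5)/(10606 − 8278) = 1746/2328 = 0.75
a = C − MPC·Y = 6575.5 − 0.75(8278) = 6575.5 − 6208.5 = 367

MPC = 0.75; a = 367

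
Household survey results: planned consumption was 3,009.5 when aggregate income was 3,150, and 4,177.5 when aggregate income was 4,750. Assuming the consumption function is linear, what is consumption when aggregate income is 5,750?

MPC = (4177.5 − 3009.5)/(4750 − 3150) = 1168/1600 = 0.73
a = 3009.5 − 0.73(3150) = 3009.5 − 2299.5 = 710
C = 710 + 0.73(5750) = 710 + 4197.5 = 4907.5

C = 4907.5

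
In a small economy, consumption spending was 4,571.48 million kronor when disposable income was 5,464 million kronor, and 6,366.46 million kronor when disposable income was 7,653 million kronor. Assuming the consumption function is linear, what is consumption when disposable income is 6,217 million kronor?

MPC = (6366.46 − 4571.48)/(7653 − 5464) = 1794.98/2189 = 0.82
a = 4571.48 − 0.82(5464) = 4571.48 − 4480.48 = 91
C = 91 + 0.82(6217) = 91 + 5097.94 = 5188.94

C = 5188.94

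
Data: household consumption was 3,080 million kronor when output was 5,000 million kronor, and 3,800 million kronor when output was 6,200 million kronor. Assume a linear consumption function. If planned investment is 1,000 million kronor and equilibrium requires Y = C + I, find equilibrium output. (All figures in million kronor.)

Y = 2700

MPC = (3800 − 3080)/(6200 − 5000) = 720/1200 = 0.6
a = 3080 − 0.6(5000) = 80
Equilibrium: Y = 80 + 0.6Y + 1000
0.4Y = 1080, so Y = 1080/0.4 = 2700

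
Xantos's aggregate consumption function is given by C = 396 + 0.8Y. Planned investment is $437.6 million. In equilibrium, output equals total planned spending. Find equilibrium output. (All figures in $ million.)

Y = C + I = 396 + 0.8Y + 437.6
Y − 0.8Y = 833.6
0.2Y = 833.6, so Y = 833.6/0.2 = 4168

Y = 4168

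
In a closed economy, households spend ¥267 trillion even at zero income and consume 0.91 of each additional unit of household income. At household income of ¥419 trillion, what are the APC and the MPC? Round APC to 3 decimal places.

APC = 1.547; MPC = 0.91

MPC = 0.91 (the slope of the consumption function)
C = 267 + 0.91(419) = 648.29, so APC = 648.29/419 = 1.547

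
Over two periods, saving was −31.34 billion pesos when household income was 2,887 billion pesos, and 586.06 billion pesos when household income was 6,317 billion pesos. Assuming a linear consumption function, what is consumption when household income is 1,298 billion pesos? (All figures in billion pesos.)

C = 1615.36

MPS = ΔS/ΔY = (586.06 − (-31.34))/(6317 − 2887) = 617.4/3430 = 0.18
MPC = 1 − MPS = 0.82
Autonomous saving = -31.34 − 0.18(2887) = -551, so a = 551
C = 551 + 0.82(1298) = 551 + 1064.36 = 1615.36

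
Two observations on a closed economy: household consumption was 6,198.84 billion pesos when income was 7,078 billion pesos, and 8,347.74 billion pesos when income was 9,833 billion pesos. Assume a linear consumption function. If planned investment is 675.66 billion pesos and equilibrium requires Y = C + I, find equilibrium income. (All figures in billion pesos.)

Y = 6153

MPC = (8347.74 − 6198.84)/(9833 − 7078) = 2148.9/2755 = 0.78
a = 6198.84 − 0.78(7078) = 678
Equilibrium: Y = 678 + 0.78Y + 675.66
0.22Y = 1353.66, so Y = 1353.66/0.22 = 6153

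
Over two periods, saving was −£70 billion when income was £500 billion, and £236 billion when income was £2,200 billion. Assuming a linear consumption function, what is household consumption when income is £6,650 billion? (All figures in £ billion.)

MPS = ΔS/ΔY = (236 − (-70))/(2200 − 500) = 306/1700 = 0.18
MPC = 1 − MPS = 0.82
Autonomous saving = -70 − 0.18(500) = -160, so a = 160
C = 160 + 0.82(6650) = 160 + 5453 = 5613

C = 5613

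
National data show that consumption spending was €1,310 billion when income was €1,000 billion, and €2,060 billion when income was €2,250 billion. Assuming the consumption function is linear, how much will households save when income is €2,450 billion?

S = 270

MPC = (2060 − 1310)/(2250 − 1000) = 750/1250 = 0.6
a = 1310 − 0.6(1000) = 1310 − 600 = 710
C = 710 + 0.6(2450) = 2180
S = 2450 − 2180 = 270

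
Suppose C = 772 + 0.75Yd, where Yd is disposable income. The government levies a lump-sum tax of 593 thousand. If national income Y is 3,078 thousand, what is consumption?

Yd = Y − T = 3078 − 593 = 2485
C = 772 + 0.75(2485) = 772 + 1863.75 = 2635.75

C = 2635.75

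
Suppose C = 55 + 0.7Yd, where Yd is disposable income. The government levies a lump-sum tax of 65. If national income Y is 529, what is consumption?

Yd = Y − T = 529 − 65 = 464
C = 55 + 0.7(464) = 55 + 324.8 = 379.8

C = 379.8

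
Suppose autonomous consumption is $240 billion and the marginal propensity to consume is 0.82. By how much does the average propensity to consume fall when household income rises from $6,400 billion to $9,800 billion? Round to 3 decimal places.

At Y = 6400: C = 240 + 0.82(6400) = 5488, APC = 5488/6400 = 0.8575
At Y = 9800: C = 8276, APC = 8276/9800 = 0.8445
Fall in APC = 0.8575 − 0.8445 = 0.013

ΔAPC = 0.013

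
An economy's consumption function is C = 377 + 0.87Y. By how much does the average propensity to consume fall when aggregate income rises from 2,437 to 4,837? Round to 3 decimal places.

At Y = 2437: C = 377 + 0.87(2437) = 2497.19, APC = 2497.19/2437 = 1.0247
At Y = 4837: C = 4585.19, APC = 4585.19/4837 = 0.9479
Fall in APC = 1.0247 − 0.9479 = 0.0768 ≈ 0.077

ΔAPC = 0.077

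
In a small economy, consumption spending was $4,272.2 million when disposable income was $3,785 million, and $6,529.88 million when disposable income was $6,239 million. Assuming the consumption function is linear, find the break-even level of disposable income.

Y = 9875

MPC = (6529.88 − 4272.2)/(6239 − 3785) = 2257.68/2454 = 0.92
a = 4272.2 − 0.92(3785) = 4272.2 − 3482.2 = 790
Break-even: Y = a/(1−MPC) = 790/0.08 = 9875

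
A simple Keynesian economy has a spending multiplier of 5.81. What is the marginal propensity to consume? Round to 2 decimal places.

MPC = 0.83

k = 1/(1 − MPC), so 1 − MPC = 1/k = 1/5.81 = 0.1721
MPC = 1 − 0.1721 = 0.83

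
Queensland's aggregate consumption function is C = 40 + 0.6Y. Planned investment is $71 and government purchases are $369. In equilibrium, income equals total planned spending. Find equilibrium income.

Y = 1200

Y = C + I + G = 40 + 0.6Y + 71 + 369
Y − 0.6Y = 480
0.4Y = 480, so Y = 480/0.4 = 1200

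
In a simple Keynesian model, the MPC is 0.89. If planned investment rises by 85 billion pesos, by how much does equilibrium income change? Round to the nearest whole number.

ΔY ≈ 773

The multiplier is 1/(1 − MPC) = 1/0.11.
ΔY = 85/0.11 = 772.73 ≈ 773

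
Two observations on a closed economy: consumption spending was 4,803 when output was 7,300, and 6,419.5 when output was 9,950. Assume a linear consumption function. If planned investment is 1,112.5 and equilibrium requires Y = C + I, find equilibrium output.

MPC = (6419.5 − 4803)/(9950 − 7300) = 1616.5/2650 = 0.61
a = 4803 − 0.61(7300) = 350
Equilibrium: Y = 350 + 0.61Y + 1112.5
0.39Y = 1462.5, so Y = 1462.5/0.39 = 3750

Y = 3750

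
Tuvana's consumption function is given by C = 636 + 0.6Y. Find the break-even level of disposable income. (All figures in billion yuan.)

At break-even, C = Y: 636 + 0.6Y = Y
0.4Y = 636, so Y = 636/0.4 = 1590

Y = 1590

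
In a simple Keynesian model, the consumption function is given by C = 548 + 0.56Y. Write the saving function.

S = -548 + 0.44Y

S = Y − C = Y − (548 + 0.56Y) = -548 + (1 − 0.56)Y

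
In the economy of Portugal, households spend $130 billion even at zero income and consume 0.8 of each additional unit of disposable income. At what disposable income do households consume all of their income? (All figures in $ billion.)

At break-even, C = Y: 130 + 0.8Y = Y
0.2Y = 130, so Y = 130/0.2 = 650

Y = 650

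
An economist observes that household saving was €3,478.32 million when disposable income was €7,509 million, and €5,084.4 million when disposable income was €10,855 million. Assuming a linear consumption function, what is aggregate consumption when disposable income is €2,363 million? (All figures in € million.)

C = 1354.76

MPS = ΔS/ΔY = (5084.4 − 3478.32)/(10855 − 7509) = 1606.08/3346 = 0.48
MPC = 1 − MPS = 0.52
Autonomous saving = 3478.32 − 0.48(7509) = -126, so a = 126
C = 126 + 0.52(2363) = 126 + 1228.76 = 1354.76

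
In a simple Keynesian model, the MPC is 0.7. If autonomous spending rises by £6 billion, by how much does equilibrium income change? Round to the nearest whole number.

ΔY ≈ 20

The multiplier is 1/(1 − MPC) = 1/0.3.
ΔY = 6/0.3 = 20.00 ≈ 20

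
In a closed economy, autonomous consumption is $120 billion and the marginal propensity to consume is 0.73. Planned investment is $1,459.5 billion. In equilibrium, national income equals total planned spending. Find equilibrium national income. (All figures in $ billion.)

Y = 5850

Y = C + I = 120 + 0.73Y + 1459.5
Y − 0.73Y = 1579.5
0.27Y = 1579.5, so Y = 1579.5/0.27 = 5850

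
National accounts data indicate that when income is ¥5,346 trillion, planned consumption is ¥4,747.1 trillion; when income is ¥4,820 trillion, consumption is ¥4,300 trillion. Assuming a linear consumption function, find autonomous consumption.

a = 203

MPC = ΔC/ΔY = (4747.1 − 4300)/(5346 − 4820) = 447.1/526 = 0.85
a = C − MPC·Y = 4300 − 0.85(4820) = 4300 − 4097 = 203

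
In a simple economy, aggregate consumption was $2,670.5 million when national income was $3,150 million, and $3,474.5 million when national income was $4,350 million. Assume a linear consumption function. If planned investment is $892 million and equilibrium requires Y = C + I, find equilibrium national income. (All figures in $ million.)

Y = 4400

MPC = (3474.5 − 2670.5)/(4350 − 3150) = 804/1200 = 0.67
a = 2670.5 − 0.67(3150) = 560
Equilibrium: Y = 560 + 0.67Y + 892
0.33Y = 1452, so Y = 1452/0.33 = 4400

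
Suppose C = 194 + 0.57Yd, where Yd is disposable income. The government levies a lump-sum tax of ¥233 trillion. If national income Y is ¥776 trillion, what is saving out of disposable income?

Yd = Y − T = 776 − 233 = 543
C = 194 + 0.57(543) = 194 + 309.51 = 503.51
S = Yd − C = 543 − 503.51 = 39.49

S = 39.49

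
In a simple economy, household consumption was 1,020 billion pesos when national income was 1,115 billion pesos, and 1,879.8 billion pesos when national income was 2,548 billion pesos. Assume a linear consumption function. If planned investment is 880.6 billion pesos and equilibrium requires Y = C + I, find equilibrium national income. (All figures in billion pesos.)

MPC = (1879.8 − 1020)/(2548 − 1115) = 859.8/1433 = 0.6
a = 1020 − 0.6(1115) = 351
Equilibrium: Y = 351 + 0.6Y + 880.6
0.4Y = 1231.6, so Y = 1231.6/0.4 = 3079

Y = 3079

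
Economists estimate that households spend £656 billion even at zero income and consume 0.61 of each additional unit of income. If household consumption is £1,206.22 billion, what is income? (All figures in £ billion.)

Y = 902

656 + 0.61Y = 1206.22
0.61Y = 550.22, so Y = 550.22/0.61 = 902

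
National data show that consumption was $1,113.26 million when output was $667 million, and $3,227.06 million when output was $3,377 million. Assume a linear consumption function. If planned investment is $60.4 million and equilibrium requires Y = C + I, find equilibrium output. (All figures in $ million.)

Y = 2970

MPC = (3227.06 − 1113.26)/(3377 − 667) = 2113.8/2710 = 0.78
a = 1113.26 − 0.78(667) = 593
Equilibrium: Y = 593 + 0.78Y + 60.4
0.22Y = 653.4, so Y = 653.4/0.22 = 2970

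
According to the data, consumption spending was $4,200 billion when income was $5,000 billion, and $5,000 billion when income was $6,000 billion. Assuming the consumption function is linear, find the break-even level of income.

Y = 1000

MPC = (5000 − 4200)/(6000 − 5000) = 800/1000 = 0.8
a = 4200 − 0.8(5000) = 4200 − 4000 = 200
Break-even: Y = a/(1−MPC) = 200/0.2 = 1000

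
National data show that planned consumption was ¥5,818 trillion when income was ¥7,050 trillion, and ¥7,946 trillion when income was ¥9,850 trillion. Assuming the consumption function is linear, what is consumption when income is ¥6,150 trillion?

MPC = (7946 − 5818)/(9850 − 7050) = 2128/2800 = 0.76
a = 5818 − 0.76(7050) = 5818 − 5358 = 460
C = 460 + 0.76(6150) = 460 + 4674 = 5134

C = 5134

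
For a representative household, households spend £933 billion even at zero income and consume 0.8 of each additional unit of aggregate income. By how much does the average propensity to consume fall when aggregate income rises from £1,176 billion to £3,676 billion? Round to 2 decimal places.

At Y = 1176: C = 933 + 0.8(1176) = 1873.8, APC = 1873.8/1176 = 1.593
At Y = 3676: C = 3873.8, APC = 3873.8/3676 = 1.054
Fall in APC = 1.593 − 1.054 = 0.539 ≈ 0.54

ΔAPC = 0.54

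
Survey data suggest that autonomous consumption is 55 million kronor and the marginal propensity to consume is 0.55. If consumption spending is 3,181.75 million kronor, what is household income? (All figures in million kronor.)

Y = 5685

55 + 0.55Y = 3181.75
0.55Y = 3126.75, so Y = 3126.75/0.55 = 5685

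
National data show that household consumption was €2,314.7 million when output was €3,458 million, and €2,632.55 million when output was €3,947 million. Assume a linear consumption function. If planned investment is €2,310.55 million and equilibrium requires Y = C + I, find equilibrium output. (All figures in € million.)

Y = 6793

MPC = (2632.55 − 2314.7)/(3947 − 3458) = 317.85/489 = 0.65
a = 2314.7 − 0.65(3458) = 67
Equilibrium: Y = 67 + 0.65Y + 2310.55
0.35Y = 2377.55, so Y = 2377.55/0.35 = 6793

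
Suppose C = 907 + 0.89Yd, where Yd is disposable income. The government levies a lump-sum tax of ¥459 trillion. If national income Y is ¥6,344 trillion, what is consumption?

C = 6144.65

Yd = Y − T = 6344 − 459 = 5885
C = 907 + 0.89(5885) = 907 + 5237.65 = 6144.65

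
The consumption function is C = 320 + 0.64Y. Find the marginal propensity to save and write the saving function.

MPS = 1 − MPC = 1 − 0.64 = 0.36
S = Y − C = -320 + 0.36Y

MPS = 0.36; S = -320 + 0.36Y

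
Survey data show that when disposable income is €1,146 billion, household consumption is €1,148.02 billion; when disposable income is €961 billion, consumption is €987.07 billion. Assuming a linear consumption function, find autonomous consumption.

MPC = ΔC/ΔY = (1148.02 − 987.07)/(1146 − 961) = 160.95/185 = 0.87
a = C − MPC·Y = 987.07 − 0.87(961) = 987.07 − 836.07 = 151

a = 151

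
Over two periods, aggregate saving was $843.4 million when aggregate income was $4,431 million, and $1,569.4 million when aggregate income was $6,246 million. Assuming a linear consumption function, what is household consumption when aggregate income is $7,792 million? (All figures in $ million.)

MPS = ΔS/ΔY = (1569.4 − 843.4)/(6246 − 4431) = 726/1815 = 0.4
MPC = 1 − MPS = 0.6
Autonomous saving = 843.4 − 0.4(4431) = -929, so a = 929
C = 929 + 0.6(7792) = 929 + 4675.2 = 5604.2

C = 5604.2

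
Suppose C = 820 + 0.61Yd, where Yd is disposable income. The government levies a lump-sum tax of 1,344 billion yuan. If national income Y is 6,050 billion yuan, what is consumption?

C = 3690.66

Yd = Y − T = 6050 − 1344 = 4706
C = 820 + 0.61(4706) = 820 + 2870.66 = 3690.66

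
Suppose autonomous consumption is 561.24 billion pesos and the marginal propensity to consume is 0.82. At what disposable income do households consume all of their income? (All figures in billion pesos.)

Y = 3118

At break-even, C = Y: 561.24 + 0.82Y = Y
0.18Y = 561.24, so Y = 561.24/0.18 = 3118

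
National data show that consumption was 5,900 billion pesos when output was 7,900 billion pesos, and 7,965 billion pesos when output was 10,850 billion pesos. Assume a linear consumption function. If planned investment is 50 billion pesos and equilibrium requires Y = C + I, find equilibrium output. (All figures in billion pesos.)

MPC = (7965 − 5900)/(10850 − 7900) = 2065/2950 = 0.7
a = 5900 − 0.7(7900) = 370
Equilibrium: Y = 370 + 0.7Y + 50
0.3Y = 420, so Y = 420/0.3 = 1400

Y = 1400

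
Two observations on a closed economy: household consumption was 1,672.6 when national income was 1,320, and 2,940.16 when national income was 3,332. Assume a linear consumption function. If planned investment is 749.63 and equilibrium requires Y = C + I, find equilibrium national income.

Y = 4299

MPC = (2940.16 − 1672.6)/(3332 − 1320) = 1267.56/2012 = 0.63
a = 1672.6 − 0.63(1320) = 841
Equilibrium: Y = 841 + 0.63Y + 749.63
0.37Y = 1590.63, so Y = 1590.63/0.37 = 4299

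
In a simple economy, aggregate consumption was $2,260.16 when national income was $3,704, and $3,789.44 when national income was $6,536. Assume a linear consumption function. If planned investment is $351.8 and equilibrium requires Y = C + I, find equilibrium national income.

Y = 1330

MPC = (3789.44 − 2260.16)/(6536 − 3704) = 1529.28/2832 = 0.54
a = 2260.16 − 0.54(3704) = 260
Equilibrium: Y = 260 + 0.54Y + 351.8
0.46Y = 611.8, so Y = 611.8/0.46 = 1330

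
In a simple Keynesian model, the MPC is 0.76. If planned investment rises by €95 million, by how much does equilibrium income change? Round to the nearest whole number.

ΔY ≈ 396

The multiplier is 1/(1 − MPC) = 1/0.24.
ΔY = 95/0.24 = 395.83 ≈ 396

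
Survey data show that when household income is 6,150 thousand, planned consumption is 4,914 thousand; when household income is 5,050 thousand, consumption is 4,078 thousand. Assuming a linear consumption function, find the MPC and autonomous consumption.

MPC = 0.76; a = 240

MPC = ΔC/ΔY = (4914 − 4078)/(6150 − 5050) = 836/1100 = 0.76
a = C − MPC·Y = 4078 − 0.76(5050) = 4078 − 3838 = 240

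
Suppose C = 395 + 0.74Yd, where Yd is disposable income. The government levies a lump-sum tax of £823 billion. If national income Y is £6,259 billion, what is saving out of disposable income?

S = 1018.36

Yd = Y − T = 6259 − 823 = 5436
C = 395 + 0.74(5436) = 395 + 4022.64 = 4417.64
S = Yd − C = 5436 − 4417.64 = 1018.36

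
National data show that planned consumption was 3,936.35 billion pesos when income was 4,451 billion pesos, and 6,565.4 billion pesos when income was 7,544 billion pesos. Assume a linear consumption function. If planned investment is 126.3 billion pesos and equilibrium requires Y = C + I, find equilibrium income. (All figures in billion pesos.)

MPC = (6565.4 − 3936.35)/(7544 − 4451) = 2629.05/3093 = 0.85
a = 3936.35 − 0.85(4451) = 153
Equilibrium: Y = 153 + 0.85Y + 126.3
0.15Y = 279.3, so Y = 279.3/0.15 = 1862

Y = 1862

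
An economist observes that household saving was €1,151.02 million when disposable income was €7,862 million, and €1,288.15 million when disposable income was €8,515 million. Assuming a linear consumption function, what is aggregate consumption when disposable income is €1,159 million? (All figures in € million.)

MPS = ΔS/ΔY = (1288.15 − 1151.02)/(8515 − 7862) = 137.13/653 = 0.21
MPC = 1 − MPS = 0.79
Autonomous saving = 1151.02 − 0.21(7862) = -500, so a = 500
C = 500 + 0.79(1159) = 500 + 915.61 = 1415.61

C = 1415.61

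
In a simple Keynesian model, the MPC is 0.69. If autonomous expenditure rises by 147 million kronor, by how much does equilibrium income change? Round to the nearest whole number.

The multiplier is 1/(1 − MPC) = 1/0.31.
ΔY = 147/0.31 = 474.19 ≈ 474

ΔY ≈ 474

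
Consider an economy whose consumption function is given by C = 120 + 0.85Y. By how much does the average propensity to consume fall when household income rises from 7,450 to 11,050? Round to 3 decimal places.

At Y = 7450: C = 120 + 0.85(7450) = 6452.5, APC = 6452.5/7450 = 0.8661
At Y = 11050: C = 9512.5, APC = 9512.5/11050 = 0.8609
Fall in APC = 0.8661 − 0.8609 = 0.0052 ≈ 0.005

ΔAPC = 0.005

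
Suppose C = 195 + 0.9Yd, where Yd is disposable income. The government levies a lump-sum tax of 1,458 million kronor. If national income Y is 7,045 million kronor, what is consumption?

Yd = Y − T = 7045 − 1458 = 5587
C = 195 + 0.9(5587) = 195 + 5028.3 = 5223.3

C = 5223.3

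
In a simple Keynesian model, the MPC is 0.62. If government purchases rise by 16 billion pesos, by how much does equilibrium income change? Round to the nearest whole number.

The multiplier is 1/(1 − MPC) = 1/0.38.
ΔY = 16/0.38 = 42.11 ≈ 42

ΔY ≈ 42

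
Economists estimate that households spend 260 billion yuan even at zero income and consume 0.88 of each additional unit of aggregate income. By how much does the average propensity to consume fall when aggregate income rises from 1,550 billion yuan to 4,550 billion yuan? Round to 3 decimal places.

At Y = 1550: C = 260 + 0.88(1550) = 1624, APC = 1624/1550 = 1.0477
At Y = 4550: C = 4264, APC = 4264/4550 = 0.9371
Fall in APC = 1.0477 − 0.9371 = 0.1106 ≈ 0.111

ΔAPC = 0.111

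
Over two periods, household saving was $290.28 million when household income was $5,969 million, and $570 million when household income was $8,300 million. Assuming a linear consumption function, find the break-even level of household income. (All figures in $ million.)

MPS = ΔS/ΔY = (570 − 290.28)/(8300 − 5969) = 279.72/2331 = 0.12
MPC = 1 − MPS = 0.88
From S(5969) = 290.28: −a + 0.12(5969) = 290.28, so a = 716.28 − 290.28 = 426
Break-even (S = 0): Y = a/MPS = 426/0.12 = 3550

Y = 3550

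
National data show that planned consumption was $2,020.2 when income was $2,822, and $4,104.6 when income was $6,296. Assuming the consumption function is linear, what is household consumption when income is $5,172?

C = 3430.2

MPC = (4104.6 − 2020.2)/(6296 − 2822) = 2084.4/3474 = 0.6
a = 2020.2 − 0.6(2822) = 2020.2 − 1693.2 = 327
C = 327 + 0.6(5172) = 327 + 3103.2 = 3430.2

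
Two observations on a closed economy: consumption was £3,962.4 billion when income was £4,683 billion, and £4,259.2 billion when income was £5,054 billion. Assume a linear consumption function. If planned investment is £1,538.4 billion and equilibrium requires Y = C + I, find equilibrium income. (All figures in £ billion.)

Y = 8772

MPC = (4259.2 − 3962.4)/(5054 − 4683) = 296.8/371 = 0.8
a = 3962.4 − 0.8(4683) = 216
Equilibrium: Y = 216 + 0.8Y + 1538.4
0.2Y = 1754.4, so Y = 1754.4/0.2 = 8772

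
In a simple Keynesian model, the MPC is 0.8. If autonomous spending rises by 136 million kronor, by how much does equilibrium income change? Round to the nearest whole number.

ΔY ≈ 680

The multiplier is 1/(1 − MPC) = 1/0.2.
ΔY = 136/0.2 = 680.00 ≈ 680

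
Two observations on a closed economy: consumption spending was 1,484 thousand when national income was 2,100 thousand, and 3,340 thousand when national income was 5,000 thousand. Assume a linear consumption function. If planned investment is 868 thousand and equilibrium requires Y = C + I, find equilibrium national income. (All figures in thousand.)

Y = 2800

MPC = (3340 − 1484)/(5000 − 2100) = 1856/2900 = 0.64
a = 1484 − 0.64(2100) = 140
Equilibrium: Y = 140 + 0.64Y + 868
0.36Y = 1008, so Y = 1008/0.36 = 2800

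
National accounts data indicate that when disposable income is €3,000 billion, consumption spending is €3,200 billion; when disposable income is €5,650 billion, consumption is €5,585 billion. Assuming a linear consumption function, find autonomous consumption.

a = 500

MPC = ΔC/ΔY = (5585 − 3200)/(5650 − 3000) = 2385/2650 = 0.9
a = C − MPC·Y = 3200 − 0.9(3000) = 3200 − 2700 = 500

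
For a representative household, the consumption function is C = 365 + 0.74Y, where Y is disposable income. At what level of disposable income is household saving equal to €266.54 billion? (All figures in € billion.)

S = Y − C = -365 + 0.26Y
-365 + 0.26Y = 266.54, so 0.26Y = 631.54 and Y = 2429

Y = 2429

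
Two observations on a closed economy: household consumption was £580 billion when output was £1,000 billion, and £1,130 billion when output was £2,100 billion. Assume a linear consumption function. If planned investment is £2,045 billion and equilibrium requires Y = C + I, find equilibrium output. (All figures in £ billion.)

MPC = (1130 − 580)/(2100 − 1000) = 550/1100 = 0.5
a = 580 − 0.5(1000) = 80
Equilibrium: Y = 80 + 0.5Y + 2045
0.5Y = 2125, so Y = 2125/0.5 = 4250

Y = 4250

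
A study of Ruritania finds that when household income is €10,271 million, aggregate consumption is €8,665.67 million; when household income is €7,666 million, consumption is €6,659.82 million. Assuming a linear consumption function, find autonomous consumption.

a = 757

MPC = ΔC/ΔY = (8665.67 − 6659.82)/(10271 − 7666) = 2005.85/2605 = 0.77
a = C − MPC·Y = 6659.82 − 0.77(7666) = 6659.82 − 5902.82 = 757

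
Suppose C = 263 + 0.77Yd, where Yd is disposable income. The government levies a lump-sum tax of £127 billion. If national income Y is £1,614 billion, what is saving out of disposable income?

S = 79.01

Yd = Y − T = 1614 − 127 = 1487
C = 263 + 0.77(1487) = 263 + 1144.99 = 1407.99
S = Yd − C = 1487 − 1407.99 = 79.01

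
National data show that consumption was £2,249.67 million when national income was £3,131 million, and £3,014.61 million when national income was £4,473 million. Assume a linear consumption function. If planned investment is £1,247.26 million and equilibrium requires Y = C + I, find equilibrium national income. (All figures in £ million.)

Y = 3982

MPC = (3014.61 − 2249.67)/(4473 − 3131) = 764.94/1342 = 0.57
a = 2249.67 − 0.57(3131) = 465
Equilibrium: Y = 465 + 0.57Y + 1247.26
0.43Y = 1712.26, so Y = 1712.26/0.43 = 3982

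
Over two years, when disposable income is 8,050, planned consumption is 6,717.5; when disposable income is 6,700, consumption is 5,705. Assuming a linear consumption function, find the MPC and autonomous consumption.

MPC = 0.75; a = 680

MPC = ΔC/ΔY = (6717.5 − 5705)/(8050 − 6700) = 1012.5/1350 = 0.75
a = C − MPC·Y = 5705 − 0.75(6700) = 5705 − 5025 = 680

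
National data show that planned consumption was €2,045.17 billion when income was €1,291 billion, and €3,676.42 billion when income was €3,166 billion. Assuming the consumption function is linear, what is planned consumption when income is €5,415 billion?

MPC = (3676.42 − 2045.17)/(3166 − 1291) = 1631.25/1875 = 0.87
a = 2045.17 − 0.87(1291) = 2045.17 − 1123.17 = 922
C = 922 + 0.87(5415) = 922 + 4711.05 = 5633.05

C = 5633.05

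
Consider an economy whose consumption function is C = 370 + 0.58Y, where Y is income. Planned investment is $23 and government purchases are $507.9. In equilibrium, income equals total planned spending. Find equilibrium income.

Y = C + I + G = 370 + 0.58Y + 23 + 507.9
Y − 0.58Y = 900.9
0.42Y = 900.9, so Y = 900.9/0.42 = 2145

Y = 2145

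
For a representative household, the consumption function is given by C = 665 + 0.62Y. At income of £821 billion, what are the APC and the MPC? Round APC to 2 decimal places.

APC = 1.43; MPC = 0.62

MPC = 0.62 (the slope of the consumption function)
C = 665 + 0.62(821) = 1174.02, so APC = 1174.02/821 = 1.43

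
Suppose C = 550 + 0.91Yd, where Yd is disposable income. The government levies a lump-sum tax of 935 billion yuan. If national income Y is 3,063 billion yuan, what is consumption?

C = 2486.48

Yd = Y − T = 3063 − 935 = 2128
C = 550 + 0.91(2128) = 550 + 1936.48 = 2486.48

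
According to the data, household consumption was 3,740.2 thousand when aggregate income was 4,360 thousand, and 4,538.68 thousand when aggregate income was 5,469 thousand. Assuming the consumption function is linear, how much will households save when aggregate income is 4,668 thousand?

S = 706.04

MPC = (4538.68 − 3740.2)/(5469 − 4360) = 798.48/1109 = 0.72
a = 3740.2 − 0.72(4360) = 3740.2 − 3139.2 = 601
C = 601 + 0.72(4668) = 3961.96
S = 4668 − 3961.96 = 706.04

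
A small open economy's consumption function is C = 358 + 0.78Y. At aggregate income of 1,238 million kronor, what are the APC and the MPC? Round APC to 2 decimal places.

APC = 1.07; MPC = 0.78

MPC = 0.78 (the slope of the consumption function)
C = 358 + 0.78(1238) = 1323.64, so APC = 1323.64/1238 = 1.07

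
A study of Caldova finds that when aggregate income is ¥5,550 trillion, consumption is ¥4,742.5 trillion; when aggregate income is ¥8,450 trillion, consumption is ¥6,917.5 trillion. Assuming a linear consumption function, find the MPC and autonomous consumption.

MPC = 0.75; a = 580

MPC = ΔC/ΔY = (6917.5 − 4742.5)/(8450 − 5550) = 2175/2900 = 0.75
a = C − MPC·Y = 4742.5 − 0.75(5550) = 4742.5 − 4162.5 = 580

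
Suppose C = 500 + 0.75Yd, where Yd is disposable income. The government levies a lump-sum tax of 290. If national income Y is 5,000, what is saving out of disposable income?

Yd = Y − T = 5000 − 290 = 4710
C = 500 + 0.75(4710) = 500 + 3532.5 = 4032.5
S = Yd − C = 4710 − 4032.5 = 677.5

S = 677.5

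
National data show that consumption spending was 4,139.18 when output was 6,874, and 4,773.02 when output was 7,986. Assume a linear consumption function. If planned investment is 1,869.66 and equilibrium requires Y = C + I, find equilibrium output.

MPC = (4773.02 − 4139.18)/(7986 − 6874) = 633.84/1112 = 0.57
a = 4139.18 − 0.57(6874) = 221
Equilibrium: Y = 221 + 0.57Y + 1869.66
0.43Y = 2090.66, so Y = 2090.66/0.43 = 4862

Y = 4862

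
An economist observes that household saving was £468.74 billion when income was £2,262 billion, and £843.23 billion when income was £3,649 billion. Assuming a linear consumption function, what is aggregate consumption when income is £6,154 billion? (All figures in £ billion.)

MPS = ΔS/ΔY = (843.23 − 468.74)/(3649 − 2262) = 374.49/1387 = 0.27
MPC = 1 − MPS = 0.73
Autonomous saving = 468.74 − 0.27(2262) = -142, so a = 142
C = 142 + 0.73(6154) = 142 + 4492.42 = 4634.42

C = 4634.42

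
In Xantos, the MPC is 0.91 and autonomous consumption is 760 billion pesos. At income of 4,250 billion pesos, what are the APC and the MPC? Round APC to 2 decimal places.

APC = 1.09; MPC = 0.91

MPC = 0.91 (the slope of the consumption function)
C = 760 + 0.91(4250) = 4627.5, so APC = 4627.5/4250 = 1.09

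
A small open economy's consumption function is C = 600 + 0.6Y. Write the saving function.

S = Y − C = Y − (600 + 0.6Y) = -600 + (1 − 0.6)Y

S = -600 + 0.4Y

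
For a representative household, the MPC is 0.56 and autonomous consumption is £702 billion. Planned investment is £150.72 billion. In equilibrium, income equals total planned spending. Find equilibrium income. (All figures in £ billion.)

Y = 1938

Y = C + I = 702 + 0.56Y + 150.72
Y − 0.56Y = 852.72
0.44Y = 852.72, so Y = 852.72/0.44 = 1938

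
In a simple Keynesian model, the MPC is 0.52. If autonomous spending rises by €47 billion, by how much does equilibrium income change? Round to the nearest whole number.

The multiplier is 1/(1 − MPC) = 1/0.48.
ΔY = 47/0.48 = 97.92 ≈ 98

ΔY ≈ 98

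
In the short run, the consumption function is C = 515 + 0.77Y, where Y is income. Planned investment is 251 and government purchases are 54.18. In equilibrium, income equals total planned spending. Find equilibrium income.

Y = C + I + G = 515 + 0.77Y + 251 + 54.18
Y − 0.77Y = 820.18
0.23Y = 820.18, so Y = 820.18/0.23 = 3566

Y = 3566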